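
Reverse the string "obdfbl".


Input: obdfbl
Reading characters right to left:
  Position 5: 'l'
  Position 4: 'b'
  Position 3: 'f'
  Position 2: 'd'
  Position 1: 'b'
  Position 0: 'o'
Reversed: lbfdbo

lbfdbo


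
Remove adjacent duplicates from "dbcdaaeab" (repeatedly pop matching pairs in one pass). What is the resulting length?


Input: dbcdaaeab
Stack-based adjacent duplicate removal:
  Read 'd': push. Stack: d
  Read 'b': push. Stack: db
  Read 'c': push. Stack: dbc
  Read 'd': push. Stack: dbcd
  Read 'a': push. Stack: dbcda
  Read 'a': matches stack top 'a' => pop. Stack: dbcd
  Read 'e': push. Stack: dbcde
  Read 'a': push. Stack: dbcdea
  Read 'b': push. Stack: dbcdeab
Final stack: "dbcdeab" (length 7)

7


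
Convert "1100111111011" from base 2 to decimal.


Input: "1100111111011" in base 2
Positional expansion:
  Digit '1' (value 1) x 2^12 = 4096
  Digit '1' (value 1) x 2^11 = 2048
  Digit '0' (value 0) x 2^10 = 0
  Digit '0' (value 0) x 2^9 = 0
  Digit '1' (value 1) x 2^8 = 256
  Digit '1' (value 1) x 2^7 = 128
  Digit '1' (value 1) x 2^6 = 64
  Digit '1' (value 1) x 2^5 = 32
  Digit '1' (value 1) x 2^4 = 16
  Digit '1' (value 1) x 2^3 = 8
  Digit '0' (value 0) x 2^2 = 0
  Digit '1' (value 1) x 2^1 = 2
  Digit '1' (value 1) x 2^0 = 1
Sum = 6651

6651


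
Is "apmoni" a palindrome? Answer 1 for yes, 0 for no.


Input: apmoni
Reversed: inompa
  Compare pos 0 ('a') with pos 5 ('i'): MISMATCH
  Compare pos 1 ('p') with pos 4 ('n'): MISMATCH
  Compare pos 2 ('m') with pos 3 ('o'): MISMATCH
Result: not a palindrome

0


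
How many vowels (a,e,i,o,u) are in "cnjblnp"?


Input: cnjblnp
Checking each character:
  'c' at position 0: consonant
  'n' at position 1: consonant
  'j' at position 2: consonant
  'b' at position 3: consonant
  'l' at position 4: consonant
  'n' at position 5: consonant
  'p' at position 6: consonant
Total vowels: 0

0


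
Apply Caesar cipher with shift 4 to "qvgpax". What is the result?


Caesar cipher: shift "qvgpax" by 4
  'q' (pos 16) + 4 = pos 20 = 'u'
  'v' (pos 21) + 4 = pos 25 = 'z'
  'g' (pos 6) + 4 = pos 10 = 'k'
  'p' (pos 15) + 4 = pos 19 = 't'
  'a' (pos 0) + 4 = pos 4 = 'e'
  'x' (pos 23) + 4 = pos 1 = 'b'
Result: uzkteb

uzkteb


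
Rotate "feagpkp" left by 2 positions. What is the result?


Input: "feagpkp", rotate left by 2
First 2 characters: "fe"
Remaining characters: "agpkp"
Concatenate remaining + first: "agpkp" + "fe" = "agpkpfe"

agpkpfe


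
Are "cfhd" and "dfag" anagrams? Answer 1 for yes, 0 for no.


Strings: "cfhd", "dfag"
Sorted first:  cdfh
Sorted second: adfg
Differ at position 0: 'c' vs 'a' => not anagrams

0


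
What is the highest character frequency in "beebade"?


Input: beebade
Character counts:
  'a': 1
  'b': 2
  'd': 1
  'e': 3
Maximum frequency: 3

3


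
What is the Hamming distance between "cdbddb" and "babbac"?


Comparing "cdbddb" and "babbac" position by position:
  Position 0: 'c' vs 'b' => differ
  Position 1: 'd' vs 'a' => differ
  Position 2: 'b' vs 'b' => same
  Position 3: 'd' vs 'b' => differ
  Position 4: 'd' vs 'a' => differ
  Position 5: 'b' vs 'c' => differ
Total differences (Hamming distance): 5

5


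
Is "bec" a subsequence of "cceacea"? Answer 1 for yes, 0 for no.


Check if "bec" is a subsequence of "cceacea"
Greedy scan:
  Position 0 ('c'): no match needed
  Position 1 ('c'): no match needed
  Position 2 ('e'): no match needed
  Position 3 ('a'): no match needed
  Position 4 ('c'): no match needed
  Position 5 ('e'): no match needed
  Position 6 ('a'): no match needed
Only matched 0/3 characters => not a subsequence

0


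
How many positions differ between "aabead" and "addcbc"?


Comparing "aabead" and "addcbc" position by position:
  Position 0: 'a' vs 'a' => same
  Position 1: 'a' vs 'd' => DIFFER
  Position 2: 'b' vs 'd' => DIFFER
  Position 3: 'e' vs 'c' => DIFFER
  Position 4: 'a' vs 'b' => DIFFER
  Position 5: 'd' vs 'c' => DIFFER
Positions that differ: 5

5


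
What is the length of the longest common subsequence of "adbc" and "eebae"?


LCS of "adbc" and "eebae"
DP table:
           e    e    b    a    e
      0    0    0    0    0    0
  a   0    0    0    0    1    1
  d   0    0    0    0    1    1
  b   0    0    0    1    1    1
  c   0    0    0    1    1    1
LCS length = dp[4][5] = 1

1


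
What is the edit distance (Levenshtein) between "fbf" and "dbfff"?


Computing edit distance: "fbf" -> "dbfff"
DP table:
           d    b    f    f    f
      0    1    2    3    4    5
  f   1    1    2    2    3    4
  b   2    2    1    2    3    4
  f   3    3    2    1    2    3
Edit distance = dp[3][5] = 3

3


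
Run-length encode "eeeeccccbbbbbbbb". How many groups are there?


Input: eeeeccccbbbbbbbb
Scanning for consecutive runs:
  Group 1: 'e' x 4 (positions 0-3)
  Group 2: 'c' x 4 (positions 4-7)
  Group 3: 'b' x 8 (positions 8-15)
Total groups: 3

3


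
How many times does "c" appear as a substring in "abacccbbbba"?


Searching for "c" in "abacccbbbba"
Scanning each position:
  Position 0: "a" => no
  Position 1: "b" => no
  Position 2: "a" => no
  Position 3: "c" => MATCH
  Position 4: "c" => MATCH
  Position 5: "c" => MATCH
  Position 6: "b" => no
  Position 7: "b" => no
  Position 8: "b" => no
  Position 9: "b" => no
  Position 10: "a" => no
Total occurrences: 3

3


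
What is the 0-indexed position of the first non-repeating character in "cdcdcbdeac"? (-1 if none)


Input: cdcdcbdeac
Character frequencies:
  'a': 1
  'b': 1
  'c': 4
  'd': 3
  'e': 1
Scanning left to right for freq == 1:
  Position 0 ('c'): freq=4, skip
  Position 1 ('d'): freq=3, skip
  Position 2 ('c'): freq=4, skip
  Position 3 ('d'): freq=3, skip
  Position 4 ('c'): freq=4, skip
  Position 5 ('b'): unique! => answer = 5

5


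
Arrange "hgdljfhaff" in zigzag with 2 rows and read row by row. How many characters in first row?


Zigzag "hgdljfhaff" into 2 rows:
Placing characters:
  'h' => row 0
  'g' => row 1
  'd' => row 0
  'l' => row 1
  'j' => row 0
  'f' => row 1
  'h' => row 0
  'a' => row 1
  'f' => row 0
  'f' => row 1
Rows:
  Row 0: "hdjhf"
  Row 1: "glfaf"
First row length: 5

5


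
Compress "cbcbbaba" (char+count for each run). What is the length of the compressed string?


Input: cbcbbaba
Runs:
  'c' x 1 => "c1"
  'b' x 1 => "b1"
  'c' x 1 => "c1"
  'b' x 2 => "b2"
  'a' x 1 => "a1"
  'b' x 1 => "b1"
  'a' x 1 => "a1"
Compressed: "c1b1c1b2a1b1a1"
Compressed length: 14

14


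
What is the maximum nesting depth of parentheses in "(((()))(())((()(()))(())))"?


Input: "(((()))(())((()(()))(())))"
Tracking depth:
  Position 0 '(': depth becomes 1
  Position 1 '(': depth becomes 2
  Position 2 '(': depth becomes 3
  Position 3 '(': depth becomes 4
  Position 4 ')': depth becomes 3
  Position 5 ')': depth becomes 2
  Position 6 ')': depth becomes 1
  Position 7 '(': depth becomes 2
  Position 8 '(': depth becomes 3
  Position 9 ')': depth becomes 2
  Position 10 ')': depth becomes 1
  Position 11 '(': depth becomes 2
  Position 12 '(': depth becomes 3
  Position 13 '(': depth becomes 4
  Position 14 ')': depth becomes 3
  Position 15 '(': depth becomes 4
  Position 16 '(': depth becomes 5
  Position 17 ')': depth becomes 4
  Position 18 ')': depth becomes 3
  Position 19 ')': depth becomes 2
  Position 20 '(': depth becomes 3
  Position 21 '(': depth becomes 4
  Position 22 ')': depth becomes 3
  Position 23 ')': depth becomes 2
  Position 24 ')': depth becomes 1
  Position 25 ')': depth becomes 0
Maximum depth reached: 5

5


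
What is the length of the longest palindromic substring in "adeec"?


Input: "adeec"
Checking substrings for palindromes:
  [2:4] "ee" (len 2) => palindrome
Longest palindromic substring: "ee" with length 2

2


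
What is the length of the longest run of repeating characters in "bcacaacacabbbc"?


Input: "bcacaacacabbbc"
Scanning for longest run:
  Position 1 ('c'): new char, reset run to 1
  Position 2 ('a'): new char, reset run to 1
  Position 3 ('c'): new char, reset run to 1
  Position 4 ('a'): new char, reset run to 1
  Position 5 ('a'): continues run of 'a', length=2
  Position 6 ('c'): new char, reset run to 1
  Position 7 ('a'): new char, reset run to 1
  Position 8 ('c'): new char, reset run to 1
  Position 9 ('a'): new char, reset run to 1
  Position 10 ('b'): new char, reset run to 1
  Position 11 ('b'): continues run of 'b', length=2
  Position 12 ('b'): continues run of 'b', length=3
  Position 13 ('c'): new char, reset run to 1
Longest run: 'b' with length 3

3


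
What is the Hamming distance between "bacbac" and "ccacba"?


Comparing "bacbac" and "ccacba" position by position:
  Position 0: 'b' vs 'c' => differ
  Position 1: 'a' vs 'c' => differ
  Position 2: 'c' vs 'a' => differ
  Position 3: 'b' vs 'c' => differ
  Position 4: 'a' vs 'b' => differ
  Position 5: 'c' vs 'a' => differ
Total differences (Hamming distance): 6

6


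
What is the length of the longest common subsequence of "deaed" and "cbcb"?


LCS of "deaed" and "cbcb"
DP table:
           c    b    c    b
      0    0    0    0    0
  d   0    0    0    0    0
  e   0    0    0    0    0
  a   0    0    0    0    0
  e   0    0    0    0    0
  d   0    0    0    0    0
LCS length = dp[5][4] = 0

0


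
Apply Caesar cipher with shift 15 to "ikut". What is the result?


Caesar cipher: shift "ikut" by 15
  'i' (pos 8) + 15 = pos 23 = 'x'
  'k' (pos 10) + 15 = pos 25 = 'z'
  'u' (pos 20) + 15 = pos 9 = 'j'
  't' (pos 19) + 15 = pos 8 = 'i'
Result: xzji

xzji


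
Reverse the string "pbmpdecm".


Input: pbmpdecm
Reading characters right to left:
  Position 7: 'm'
  Position 6: 'c'
  Position 5: 'e'
  Position 4: 'd'
  Position 3: 'p'
  Position 2: 'm'
  Position 1: 'b'
  Position 0: 'p'
Reversed: mcedpmbp

mcedpmbp


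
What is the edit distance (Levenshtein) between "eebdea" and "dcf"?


Computing edit distance: "eebdea" -> "dcf"
DP table:
           d    c    f
      0    1    2    3
  e   1    1    2    3
  e   2    2    2    3
  b   3    3    3    3
  d   4    3    4    4
  e   5    4    4    5
  a   6    5    5    5
Edit distance = dp[6][3] = 5

5


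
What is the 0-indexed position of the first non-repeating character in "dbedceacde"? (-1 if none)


Input: dbedceacde
Character frequencies:
  'a': 1
  'b': 1
  'c': 2
  'd': 3
  'e': 3
Scanning left to right for freq == 1:
  Position 0 ('d'): freq=3, skip
  Position 1 ('b'): unique! => answer = 1

1


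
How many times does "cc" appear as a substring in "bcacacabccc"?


Searching for "cc" in "bcacacabccc"
Scanning each position:
  Position 0: "bc" => no
  Position 1: "ca" => no
  Position 2: "ac" => no
  Position 3: "ca" => no
  Position 4: "ac" => no
  Position 5: "ca" => no
  Position 6: "ab" => no
  Position 7: "bc" => no
  Position 8: "cc" => MATCH
  Position 9: "cc" => MATCH
Total occurrences: 2

2


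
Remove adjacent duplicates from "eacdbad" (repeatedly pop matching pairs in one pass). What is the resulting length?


Input: eacdbad
Stack-based adjacent duplicate removal:
  Read 'e': push. Stack: e
  Read 'a': push. Stack: ea
  Read 'c': push. Stack: eac
  Read 'd': push. Stack: eacd
  Read 'b': push. Stack: eacdb
  Read 'a': push. Stack: eacdba
  Read 'd': push. Stack: eacdbad
Final stack: "eacdbad" (length 7)

7


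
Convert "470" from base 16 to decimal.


Input: "470" in base 16
Positional expansion:
  Digit '4' (value 4) x 16^2 = 1024
  Digit '7' (value 7) x 16^1 = 112
  Digit '0' (value 0) x 16^0 = 0
Sum = 1136

1136


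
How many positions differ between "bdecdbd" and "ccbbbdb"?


Comparing "bdecdbd" and "ccbbbdb" position by position:
  Position 0: 'b' vs 'c' => DIFFER
  Position 1: 'd' vs 'c' => DIFFER
  Position 2: 'e' vs 'b' => DIFFER
  Position 3: 'c' vs 'b' => DIFFER
  Position 4: 'd' vs 'b' => DIFFER
  Position 5: 'b' vs 'd' => DIFFER
  Position 6: 'd' vs 'b' => DIFFER
Positions that differ: 7

7


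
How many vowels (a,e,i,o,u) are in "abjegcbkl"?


Input: abjegcbkl
Checking each character:
  'a' at position 0: vowel (running total: 1)
  'b' at position 1: consonant
  'j' at position 2: consonant
  'e' at position 3: vowel (running total: 2)
  'g' at position 4: consonant
  'c' at position 5: consonant
  'b' at position 6: consonant
  'k' at position 7: consonant
  'l' at position 8: consonant
Total vowels: 2

2


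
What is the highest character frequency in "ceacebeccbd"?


Input: ceacebeccbd
Character counts:
  'a': 1
  'b': 2
  'c': 4
  'd': 1
  'e': 3
Maximum frequency: 4

4


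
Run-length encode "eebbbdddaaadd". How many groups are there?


Input: eebbbdddaaadd
Scanning for consecutive runs:
  Group 1: 'e' x 2 (positions 0-1)
  Group 2: 'b' x 3 (positions 2-4)
  Group 3: 'd' x 3 (positions 5-7)
  Group 4: 'a' x 3 (positions 8-10)
  Group 5: 'd' x 2 (positions 11-12)
Total groups: 5

5


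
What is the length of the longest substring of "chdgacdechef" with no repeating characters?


Input: "chdgacdechef"
Sliding window (track last position of each char):
  Position 0 ('c'): window [0,0] length 1 -- new best
  Position 1 ('h'): window [0,1] length 2 -- new best
  Position 2 ('d'): window [0,2] length 3 -- new best
  Position 3 ('g'): window [0,3] length 4 -- new best
  Position 4 ('a'): window [0,4] length 5 -- new best
  Position 5 ('c'): repeat (last at 0), move window start to 1
  Position 5 ('c'): window [1,5] length 5
  Position 6 ('d'): repeat (last at 2), move window start to 3
  Position 6 ('d'): window [3,6] length 4
  Position 7 ('e'): window [3,7] length 5
  Position 8 ('c'): repeat (last at 5), move window start to 6
  Position 8 ('c'): window [6,8] length 3
  Position 9 ('h'): window [6,9] length 4
  Position 10 ('e'): repeat (last at 7), move window start to 8
  Position 10 ('e'): window [8,10] length 3
  Position 11 ('f'): window [8,11] length 4
Longest substring with no repeats: "chdga" with length 5

5


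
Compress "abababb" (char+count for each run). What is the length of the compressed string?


Input: abababb
Runs:
  'a' x 1 => "a1"
  'b' x 1 => "b1"
  'a' x 1 => "a1"
  'b' x 1 => "b1"
  'a' x 1 => "a1"
  'b' x 2 => "b2"
Compressed: "a1b1a1b1a1b2"
Compressed length: 12

12


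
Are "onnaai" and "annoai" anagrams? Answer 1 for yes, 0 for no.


Strings: "onnaai", "annoai"
Sorted first:  aainno
Sorted second: aainno
Sorted forms match => anagrams

1


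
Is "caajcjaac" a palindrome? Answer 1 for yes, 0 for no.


Input: caajcjaac
Reversed: caajcjaac
  Compare pos 0 ('c') with pos 8 ('c'): match
  Compare pos 1 ('a') with pos 7 ('a'): match
  Compare pos 2 ('a') with pos 6 ('a'): match
  Compare pos 3 ('j') with pos 5 ('j'): match
Result: palindrome

1


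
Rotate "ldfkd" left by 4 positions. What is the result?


Input: "ldfkd", rotate left by 4
First 4 characters: "ldfk"
Remaining characters: "d"
Concatenate remaining + first: "d" + "ldfk" = "dldfk"

dldfk


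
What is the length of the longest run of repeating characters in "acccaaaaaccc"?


Input: "acccaaaaaccc"
Scanning for longest run:
  Position 1 ('c'): new char, reset run to 1
  Position 2 ('c'): continues run of 'c', length=2
  Position 3 ('c'): continues run of 'c', length=3
  Position 4 ('a'): new char, reset run to 1
  Position 5 ('a'): continues run of 'a', length=2
  Position 6 ('a'): continues run of 'a', length=3
  Position 7 ('a'): continues run of 'a', length=4
  Position 8 ('a'): continues run of 'a', length=5
  Position 9 ('c'): new char, reset run to 1
  Position 10 ('c'): continues run of 'c', length=2
  Position 11 ('c'): continues run of 'c', length=3
Longest run: 'a' with length 5

5


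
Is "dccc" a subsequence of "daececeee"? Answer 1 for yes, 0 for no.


Check if "dccc" is a subsequence of "daececeee"
Greedy scan:
  Position 0 ('d'): matches sub[0] = 'd'
  Position 1 ('a'): no match needed
  Position 2 ('e'): no match needed
  Position 3 ('c'): matches sub[1] = 'c'
  Position 4 ('e'): no match needed
  Position 5 ('c'): matches sub[2] = 'c'
  Position 6 ('e'): no match needed
  Position 7 ('e'): no match needed
  Position 8 ('e'): no match needed
Only matched 3/4 characters => not a subsequence

0


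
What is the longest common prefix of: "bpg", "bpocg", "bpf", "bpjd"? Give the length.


Words: bpg, bpocg, bpf, bpjd
  Position 0: all 'b' => match
  Position 1: all 'p' => match
  Position 2: ('g', 'o', 'f', 'j') => mismatch, stop
LCP = "bp" (length 2)

2


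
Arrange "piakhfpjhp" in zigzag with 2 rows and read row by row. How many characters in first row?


Zigzag "piakhfpjhp" into 2 rows:
Placing characters:
  'p' => row 0
  'i' => row 1
  'a' => row 0
  'k' => row 1
  'h' => row 0
  'f' => row 1
  'p' => row 0
  'j' => row 1
  'h' => row 0
  'p' => row 1
Rows:
  Row 0: "pahph"
  Row 1: "ikfjp"
First row length: 5

5


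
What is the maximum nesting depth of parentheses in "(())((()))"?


Input: "(())((()))"
Tracking depth:
  Position 0 '(': depth becomes 1
  Position 1 '(': depth becomes 2
  Position 2 ')': depth becomes 1
  Position 3 ')': depth becomes 0
  Position 4 '(': depth becomes 1
  Position 5 '(': depth becomes 2
  Position 6 '(': depth becomes 3
  Position 7 ')': depth becomes 2
  Position 8 ')': depth becomes 1
  Position 9 ')': depth becomes 0
Maximum depth reached: 3

3


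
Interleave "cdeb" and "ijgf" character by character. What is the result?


Interleaving "cdeb" and "ijgf":
  Position 0: 'c' from first, 'i' from second => "ci"
  Position 1: 'd' from first, 'j' from second => "dj"
  Position 2: 'e' from first, 'g' from second => "eg"
  Position 3: 'b' from first, 'f' from second => "bf"
Result: cidjegbf

cidjegbf


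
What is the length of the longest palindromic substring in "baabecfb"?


Input: "baabecfb"
Checking substrings for palindromes:
  [0:4] "baab" (len 4) => palindrome
  [1:3] "aa" (len 2) => palindrome
Longest palindromic substring: "baab" with length 4

4


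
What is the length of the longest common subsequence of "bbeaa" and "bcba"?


LCS of "bbeaa" and "bcba"
DP table:
           b    c    b    a
      0    0    0    0    0
  b   0    1    1    1    1
  b   0    1    1    2    2
  e   0    1    1    2    2
  a   0    1    1    2    3
  a   0    1    1    2    3
LCS length = dp[5][4] = 3

3


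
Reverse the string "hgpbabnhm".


Input: hgpbabnhm
Reading characters right to left:
  Position 8: 'm'
  Position 7: 'h'
  Position 6: 'n'
  Position 5: 'b'
  Position 4: 'a'
  Position 3: 'b'
  Position 2: 'p'
  Position 1: 'g'
  Position 0: 'h'
Reversed: mhnbabpgh

mhnbabpgh


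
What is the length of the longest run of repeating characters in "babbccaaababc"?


Input: "babbccaaababc"
Scanning for longest run:
  Position 1 ('a'): new char, reset run to 1
  Position 2 ('b'): new char, reset run to 1
  Position 3 ('b'): continues run of 'b', length=2
  Position 4 ('c'): new char, reset run to 1
  Position 5 ('c'): continues run of 'c', length=2
  Position 6 ('a'): new char, reset run to 1
  Position 7 ('a'): continues run of 'a', length=2
  Position 8 ('a'): continues run of 'a', length=3
  Position 9 ('b'): new char, reset run to 1
  Position 10 ('a'): new char, reset run to 1
  Position 11 ('b'): new char, reset run to 1
  Position 12 ('c'): new char, reset run to 1
Longest run: 'a' with length 3

3


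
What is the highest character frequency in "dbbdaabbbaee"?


Input: dbbdaabbbaee
Character counts:
  'a': 3
  'b': 5
  'd': 2
  'e': 2
Maximum frequency: 5

5


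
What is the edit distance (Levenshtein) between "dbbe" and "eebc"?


Computing edit distance: "dbbe" -> "eebc"
DP table:
           e    e    b    c
      0    1    2    3    4
  d   1    1    2    3    4
  b   2    2    2    2    3
  b   3    3    3    2    3
  e   4    3    3    3    3
Edit distance = dp[4][4] = 3

3


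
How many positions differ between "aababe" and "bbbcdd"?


Comparing "aababe" and "bbbcdd" position by position:
  Position 0: 'a' vs 'b' => DIFFER
  Position 1: 'a' vs 'b' => DIFFER
  Position 2: 'b' vs 'b' => same
  Position 3: 'a' vs 'c' => DIFFER
  Position 4: 'b' vs 'd' => DIFFER
  Position 5: 'e' vs 'd' => DIFFER
Positions that differ: 5

5


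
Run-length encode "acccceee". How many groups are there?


Input: acccceee
Scanning for consecutive runs:
  Group 1: 'a' x 1 (positions 0-0)
  Group 2: 'c' x 4 (positions 1-4)
  Group 3: 'e' x 3 (positions 5-7)
Total groups: 3

3


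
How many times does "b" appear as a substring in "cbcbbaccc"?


Searching for "b" in "cbcbbaccc"
Scanning each position:
  Position 0: "c" => no
  Position 1: "b" => MATCH
  Position 2: "c" => no
  Position 3: "b" => MATCH
  Position 4: "b" => MATCH
  Position 5: "a" => no
  Position 6: "c" => no
  Position 7: "c" => no
  Position 8: "c" => no
Total occurrences: 3

3


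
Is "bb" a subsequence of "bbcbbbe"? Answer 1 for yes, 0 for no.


Check if "bb" is a subsequence of "bbcbbbe"
Greedy scan:
  Position 0 ('b'): matches sub[0] = 'b'
  Position 1 ('b'): matches sub[1] = 'b'
  Position 2 ('c'): no match needed
  Position 3 ('b'): no match needed
  Position 4 ('b'): no match needed
  Position 5 ('b'): no match needed
  Position 6 ('e'): no match needed
All 2 characters matched => is a subsequence

1


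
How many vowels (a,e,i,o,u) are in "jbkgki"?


Input: jbkgki
Checking each character:
  'j' at position 0: consonant
  'b' at position 1: consonant
  'k' at position 2: consonant
  'g' at position 3: consonant
  'k' at position 4: consonant
  'i' at position 5: vowel (running total: 1)
Total vowels: 1

1


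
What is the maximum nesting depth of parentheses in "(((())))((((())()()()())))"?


Input: "(((())))((((())()()()())))"
Tracking depth:
  Position 0 '(': depth becomes 1
  Position 1 '(': depth becomes 2
  Position 2 '(': depth becomes 3
  Position 3 '(': depth becomes 4
  Position 4 ')': depth becomes 3
  Position 5 ')': depth becomes 2
  Position 6 ')': depth becomes 1
  Position 7 ')': depth becomes 0
  Position 8 '(': depth becomes 1
  Position 9 '(': depth becomes 2
  Position 10 '(': depth becomes 3
  Position 11 '(': depth becomes 4
  Position 12 '(': depth becomes 5
  Position 13 ')': depth becomes 4
  Position 14 ')': depth becomes 3
  Position 15 '(': depth becomes 4
  Position 16 ')': depth becomes 3
  Position 17 '(': depth becomes 4
  Position 18 ')': depth becomes 3
  Position 19 '(': depth becomes 4
  Position 20 ')': depth becomes 3
  Position 21 '(': depth becomes 4
  Position 22 ')': depth becomes 3
  Position 23 ')': depth becomes 2
  Position 24 ')': depth becomes 1
  Position 25 ')': depth becomes 0
Maximum depth reached: 5

5


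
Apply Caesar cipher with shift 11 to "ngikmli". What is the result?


Caesar cipher: shift "ngikmli" by 11
  'n' (pos 13) + 11 = pos 24 = 'y'
  'g' (pos 6) + 11 = pos 17 = 'r'
  'i' (pos 8) + 11 = pos 19 = 't'
  'k' (pos 10) + 11 = pos 21 = 'v'
  'm' (pos 12) + 11 = pos 23 = 'x'
  'l' (pos 11) + 11 = pos 22 = 'w'
  'i' (pos 8) + 11 = pos 19 = 't'
Result: yrtvxwt

yrtvxwt


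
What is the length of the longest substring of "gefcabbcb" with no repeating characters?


Input: "gefcabbcb"
Sliding window (track last position of each char):
  Position 0 ('g'): window [0,0] length 1 -- new best
  Position 1 ('e'): window [0,1] length 2 -- new best
  Position 2 ('f'): window [0,2] length 3 -- new best
  Position 3 ('c'): window [0,3] length 4 -- new best
  Position 4 ('a'): window [0,4] length 5 -- new best
  Position 5 ('b'): window [0,5] length 6 -- new best
  Position 6 ('b'): repeat (last at 5), move window start to 6
  Position 6 ('b'): window [6,6] length 1
  Position 7 ('c'): window [6,7] length 2
  Position 8 ('b'): repeat (last at 6), move window start to 7
  Position 8 ('b'): window [7,8] length 2
Longest substring with no repeats: "gefcab" with length 6

6


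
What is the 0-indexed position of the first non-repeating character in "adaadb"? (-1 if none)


Input: adaadb
Character frequencies:
  'a': 3
  'b': 1
  'd': 2
Scanning left to right for freq == 1:
  Position 0 ('a'): freq=3, skip
  Position 1 ('d'): freq=2, skip
  Position 2 ('a'): freq=3, skip
  Position 3 ('a'): freq=3, skip
  Position 4 ('d'): freq=2, skip
  Position 5 ('b'): unique! => answer = 5

5


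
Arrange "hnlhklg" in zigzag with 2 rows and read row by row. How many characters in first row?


Zigzag "hnlhklg" into 2 rows:
Placing characters:
  'h' => row 0
  'n' => row 1
  'l' => row 0
  'h' => row 1
  'k' => row 0
  'l' => row 1
  'g' => row 0
Rows:
  Row 0: "hlkg"
  Row 1: "nhl"
First row length: 4

4


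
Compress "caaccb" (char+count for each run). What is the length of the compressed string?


Input: caaccb
Runs:
  'c' x 1 => "c1"
  'a' x 2 => "a2"
  'c' x 2 => "c2"
  'b' x 1 => "b1"
Compressed: "c1a2c2b1"
Compressed length: 8

8


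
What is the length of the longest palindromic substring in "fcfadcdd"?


Input: "fcfadcdd"
Checking substrings for palindromes:
  [0:3] "fcf" (len 3) => palindrome
  [4:7] "dcd" (len 3) => palindrome
  [6:8] "dd" (len 2) => palindrome
Longest palindromic substring: "fcf" with length 3

3


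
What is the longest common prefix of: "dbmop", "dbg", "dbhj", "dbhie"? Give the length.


Words: dbmop, dbg, dbhj, dbhie
  Position 0: all 'd' => match
  Position 1: all 'b' => match
  Position 2: ('m', 'g', 'h', 'h') => mismatch, stop
LCP = "db" (length 2)

2


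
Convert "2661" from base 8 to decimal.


Input: "2661" in base 8
Positional expansion:
  Digit '2' (value 2) x 8^3 = 1024
  Digit '6' (value 6) x 8^2 = 384
  Digit '6' (value 6) x 8^1 = 48
  Digit '1' (value 1) x 8^0 = 1
Sum = 1457

1457


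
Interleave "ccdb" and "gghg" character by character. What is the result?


Interleaving "ccdb" and "gghg":
  Position 0: 'c' from first, 'g' from second => "cg"
  Position 1: 'c' from first, 'g' from second => "cg"
  Position 2: 'd' from first, 'h' from second => "dh"
  Position 3: 'b' from first, 'g' from second => "bg"
Result: cgcgdhbg

cgcgdhbg


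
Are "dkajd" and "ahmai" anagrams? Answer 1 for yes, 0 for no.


Strings: "dkajd", "ahmai"
Sorted first:  addjk
Sorted second: aahim
Differ at position 1: 'd' vs 'a' => not anagrams

0


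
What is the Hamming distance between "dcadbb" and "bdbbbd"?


Comparing "dcadbb" and "bdbbbd" position by position:
  Position 0: 'd' vs 'b' => differ
  Position 1: 'c' vs 'd' => differ
  Position 2: 'a' vs 'b' => differ
  Position 3: 'd' vs 'b' => differ
  Position 4: 'b' vs 'b' => same
  Position 5: 'b' vs 'd' => differ
Total differences (Hamming distance): 5

5


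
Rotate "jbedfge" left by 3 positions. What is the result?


Input: "jbedfge", rotate left by 3
First 3 characters: "jbe"
Remaining characters: "dfge"
Concatenate remaining + first: "dfge" + "jbe" = "dfgejbe"

dfgejbe


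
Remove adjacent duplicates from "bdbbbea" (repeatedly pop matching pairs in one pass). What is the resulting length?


Input: bdbbbea
Stack-based adjacent duplicate removal:
  Read 'b': push. Stack: b
  Read 'd': push. Stack: bd
  Read 'b': push. Stack: bdb
  Read 'b': matches stack top 'b' => pop. Stack: bd
  Read 'b': push. Stack: bdb
  Read 'e': push. Stack: bdbe
  Read 'a': push. Stack: bdbea
Final stack: "bdbea" (length 5)

5


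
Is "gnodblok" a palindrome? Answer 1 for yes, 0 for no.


Input: gnodblok
Reversed: kolbdong
  Compare pos 0 ('g') with pos 7 ('k'): MISMATCH
  Compare pos 1 ('n') with pos 6 ('o'): MISMATCH
  Compare pos 2 ('o') with pos 5 ('l'): MISMATCH
  Compare pos 3 ('d') with pos 4 ('b'): MISMATCH
Result: not a palindrome

0


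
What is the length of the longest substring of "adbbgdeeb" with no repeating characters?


Input: "adbbgdeeb"
Sliding window (track last position of each char):
  Position 0 ('a'): window [0,0] length 1 -- new best
  Position 1 ('d'): window [0,1] length 2 -- new best
  Position 2 ('b'): window [0,2] length 3 -- new best
  Position 3 ('b'): repeat (last at 2), move window start to 3
  Position 3 ('b'): window [3,3] length 1
  Position 4 ('g'): window [3,4] length 2
  Position 5 ('d'): window [3,5] length 3
  Position 6 ('e'): window [3,6] length 4 -- new best
  Position 7 ('e'): repeat (last at 6), move window start to 7
  Position 7 ('e'): window [7,7] length 1
  Position 8 ('b'): window [7,8] length 2
Longest substring with no repeats: "bgde" with length 4

4


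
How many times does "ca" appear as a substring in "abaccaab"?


Searching for "ca" in "abaccaab"
Scanning each position:
  Position 0: "ab" => no
  Position 1: "ba" => no
  Position 2: "ac" => no
  Position 3: "cc" => no
  Position 4: "ca" => MATCH
  Position 5: "aa" => no
  Position 6: "ab" => no
Total occurrences: 1

1


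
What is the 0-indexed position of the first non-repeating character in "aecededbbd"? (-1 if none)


Input: aecededbbd
Character frequencies:
  'a': 1
  'b': 2
  'c': 1
  'd': 3
  'e': 3
Scanning left to right for freq == 1:
  Position 0 ('a'): unique! => answer = 0

0


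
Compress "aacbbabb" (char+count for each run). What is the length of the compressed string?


Input: aacbbabb
Runs:
  'a' x 2 => "a2"
  'c' x 1 => "c1"
  'b' x 2 => "b2"
  'a' x 1 => "a1"
  'b' x 2 => "b2"
Compressed: "a2c1b2a1b2"
Compressed length: 10

10


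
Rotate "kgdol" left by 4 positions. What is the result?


Input: "kgdol", rotate left by 4
First 4 characters: "kgdo"
Remaining characters: "l"
Concatenate remaining + first: "l" + "kgdo" = "lkgdo"

lkgdo


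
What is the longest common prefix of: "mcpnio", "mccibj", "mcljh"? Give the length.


Words: mcpnio, mccibj, mcljh
  Position 0: all 'm' => match
  Position 1: all 'c' => match
  Position 2: ('p', 'c', 'l') => mismatch, stop
LCP = "mc" (length 2)

2


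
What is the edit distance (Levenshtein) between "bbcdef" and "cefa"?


Computing edit distance: "bbcdef" -> "cefa"
DP table:
           c    e    f    a
      0    1    2    3    4
  b   1    1    2    3    4
  b   2    2    2    3    4
  c   3    2    3    3    4
  d   4    3    3    4    4
  e   5    4    3    4    5
  f   6    5    4    3    4
Edit distance = dp[6][4] = 4

4


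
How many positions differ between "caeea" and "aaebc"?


Comparing "caeea" and "aaebc" position by position:
  Position 0: 'c' vs 'a' => DIFFER
  Position 1: 'a' vs 'a' => same
  Position 2: 'e' vs 'e' => same
  Position 3: 'e' vs 'b' => DIFFER
  Position 4: 'a' vs 'c' => DIFFER
Positions that differ: 3

3


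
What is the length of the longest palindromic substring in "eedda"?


Input: "eedda"
Checking substrings for palindromes:
  [0:2] "ee" (len 2) => palindrome
  [2:4] "dd" (len 2) => palindrome
Longest palindromic substring: "ee" with length 2

2


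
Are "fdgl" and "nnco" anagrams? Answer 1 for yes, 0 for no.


Strings: "fdgl", "nnco"
Sorted first:  dfgl
Sorted second: cnno
Differ at position 0: 'd' vs 'c' => not anagrams

0


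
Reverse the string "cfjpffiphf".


Input: cfjpffiphf
Reading characters right to left:
  Position 9: 'f'
  Position 8: 'h'
  Position 7: 'p'
  Position 6: 'i'
  Position 5: 'f'
  Position 4: 'f'
  Position 3: 'p'
  Position 2: 'j'
  Position 1: 'f'
  Position 0: 'c'
Reversed: fhpiffpjfc

fhpiffpjfc


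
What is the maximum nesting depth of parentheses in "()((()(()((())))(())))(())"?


Input: "()((()(()((())))(())))(())"
Tracking depth:
  Position 0 '(': depth becomes 1
  Position 1 ')': depth becomes 0
  Position 2 '(': depth becomes 1
  Position 3 '(': depth becomes 2
  Position 4 '(': depth becomes 3
  Position 5 ')': depth becomes 2
  Position 6 '(': depth becomes 3
  Position 7 '(': depth becomes 4
  Position 8 ')': depth becomes 3
  Position 9 '(': depth becomes 4
  Position 10 '(': depth becomes 5
  Position 11 '(': depth becomes 6
  Position 12 ')': depth becomes 5
  Position 13 ')': depth becomes 4
  Position 14 ')': depth becomes 3
  Position 15 ')': depth becomes 2
  Position 16 '(': depth becomes 3
  Position 17 '(': depth becomes 4
  Position 18 ')': depth becomes 3
  Position 19 ')': depth becomes 2
  Position 20 ')': depth becomes 1
  Position 21 ')': depth becomes 0
  Position 22 '(': depth becomes 1
  Position 23 '(': depth becomes 2
  Position 24 ')': depth becomes 1
  Position 25 ')': depth becomes 0
Maximum depth reached: 6

6


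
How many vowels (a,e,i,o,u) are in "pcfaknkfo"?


Input: pcfaknkfo
Checking each character:
  'p' at position 0: consonant
  'c' at position 1: consonant
  'f' at position 2: consonant
  'a' at position 3: vowel (running total: 1)
  'k' at position 4: consonant
  'n' at position 5: consonant
  'k' at position 6: consonant
  'f' at position 7: consonant
  'o' at position 8: vowel (running total: 2)
Total vowels: 2

2


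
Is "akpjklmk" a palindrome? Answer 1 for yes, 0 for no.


Input: akpjklmk
Reversed: kmlkjpka
  Compare pos 0 ('a') with pos 7 ('k'): MISMATCH
  Compare pos 1 ('k') with pos 6 ('m'): MISMATCH
  Compare pos 2 ('p') with pos 5 ('l'): MISMATCH
  Compare pos 3 ('j') with pos 4 ('k'): MISMATCH
Result: not a palindrome

0


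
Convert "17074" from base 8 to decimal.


Input: "17074" in base 8
Positional expansion:
  Digit '1' (value 1) x 8^4 = 4096
  Digit '7' (value 7) x 8^3 = 3584
  Digit '0' (value 0) x 8^2 = 0
  Digit '7' (value 7) x 8^1 = 56
  Digit '4' (value 4) x 8^0 = 4
Sum = 7740

7740


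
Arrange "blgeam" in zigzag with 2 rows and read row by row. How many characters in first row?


Zigzag "blgeam" into 2 rows:
Placing characters:
  'b' => row 0
  'l' => row 1
  'g' => row 0
  'e' => row 1
  'a' => row 0
  'm' => row 1
Rows:
  Row 0: "bga"
  Row 1: "lem"
First row length: 3

3


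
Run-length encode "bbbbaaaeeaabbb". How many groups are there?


Input: bbbbaaaeeaabbb
Scanning for consecutive runs:
  Group 1: 'b' x 4 (positions 0-3)
  Group 2: 'a' x 3 (positions 4-6)
  Group 3: 'e' x 2 (positions 7-8)
  Group 4: 'a' x 2 (positions 9-10)
  Group 5: 'b' x 3 (positions 11-13)
Total groups: 5

5


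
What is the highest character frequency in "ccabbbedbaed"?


Input: ccabbbedbaed
Character counts:
  'a': 2
  'b': 4
  'c': 2
  'd': 2
  'e': 2
Maximum frequency: 4

4


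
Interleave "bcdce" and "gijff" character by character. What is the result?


Interleaving "bcdce" and "gijff":
  Position 0: 'b' from first, 'g' from second => "bg"
  Position 1: 'c' from first, 'i' from second => "ci"
  Position 2: 'd' from first, 'j' from second => "dj"
  Position 3: 'c' from first, 'f' from second => "cf"
  Position 4: 'e' from first, 'f' from second => "ef"
Result: bgcidjcfef

bgcidjcfef


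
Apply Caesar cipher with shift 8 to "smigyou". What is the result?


Caesar cipher: shift "smigyou" by 8
  's' (pos 18) + 8 = pos 0 = 'a'
  'm' (pos 12) + 8 = pos 20 = 'u'
  'i' (pos 8) + 8 = pos 16 = 'q'
  'g' (pos 6) + 8 = pos 14 = 'o'
  'y' (pos 24) + 8 = pos 6 = 'g'
  'o' (pos 14) + 8 = pos 22 = 'w'
  'u' (pos 20) + 8 = pos 2 = 'c'
Result: auqogwc

auqogwc


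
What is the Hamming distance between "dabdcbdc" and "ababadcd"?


Comparing "dabdcbdc" and "ababadcd" position by position:
  Position 0: 'd' vs 'a' => differ
  Position 1: 'a' vs 'b' => differ
  Position 2: 'b' vs 'a' => differ
  Position 3: 'd' vs 'b' => differ
  Position 4: 'c' vs 'a' => differ
  Position 5: 'b' vs 'd' => differ
  Position 6: 'd' vs 'c' => differ
  Position 7: 'c' vs 'd' => differ
Total differences (Hamming distance): 8

8


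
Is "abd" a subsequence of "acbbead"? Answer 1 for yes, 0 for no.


Check if "abd" is a subsequence of "acbbead"
Greedy scan:
  Position 0 ('a'): matches sub[0] = 'a'
  Position 1 ('c'): no match needed
  Position 2 ('b'): matches sub[1] = 'b'
  Position 3 ('b'): no match needed
  Position 4 ('e'): no match needed
  Position 5 ('a'): no match needed
  Position 6 ('d'): matches sub[2] = 'd'
All 3 characters matched => is a subsequence

1


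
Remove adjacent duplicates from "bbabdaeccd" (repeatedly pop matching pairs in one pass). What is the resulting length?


Input: bbabdaeccd
Stack-based adjacent duplicate removal:
  Read 'b': push. Stack: b
  Read 'b': matches stack top 'b' => pop. Stack: (empty)
  Read 'a': push. Stack: a
  Read 'b': push. Stack: ab
  Read 'd': push. Stack: abd
  Read 'a': push. Stack: abda
  Read 'e': push. Stack: abdae
  Read 'c': push. Stack: abdaec
  Read 'c': matches stack top 'c' => pop. Stack: abdae
  Read 'd': push. Stack: abdaed
Final stack: "abdaed" (length 6)

6


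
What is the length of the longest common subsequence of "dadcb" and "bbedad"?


LCS of "dadcb" and "bbedad"
DP table:
           b    b    e    d    a    d
      0    0    0    0    0    0    0
  d   0    0    0    0    1    1    1
  a   0    0    0    0    1    2    2
  d   0    0    0    0    1    2    3
  c   0    0    0    0    1    2    3
  b   0    1    1    1    1    2    3
LCS length = dp[5][6] = 3

3


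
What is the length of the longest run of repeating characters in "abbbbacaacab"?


Input: "abbbbacaacab"
Scanning for longest run:
  Position 1 ('b'): new char, reset run to 1
  Position 2 ('b'): continues run of 'b', length=2
  Position 3 ('b'): continues run of 'b', length=3
  Position 4 ('b'): continues run of 'b', length=4
  Position 5 ('a'): new char, reset run to 1
  Position 6 ('c'): new char, reset run to 1
  Position 7 ('a'): new char, reset run to 1
  Position 8 ('a'): continues run of 'a', length=2
  Position 9 ('c'): new char, reset run to 1
  Position 10 ('a'): new char, reset run to 1
  Position 11 ('b'): new char, reset run to 1
Longest run: 'b' with length 4

4


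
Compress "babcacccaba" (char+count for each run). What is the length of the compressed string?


Input: babcacccaba
Runs:
  'b' x 1 => "b1"
  'a' x 1 => "a1"
  'b' x 1 => "b1"
  'c' x 1 => "c1"
  'a' x 1 => "a1"
  'c' x 3 => "c3"
  'a' x 1 => "a1"
  'b' x 1 => "b1"
  'a' x 1 => "a1"
Compressed: "b1a1b1c1a1c3a1b1a1"
Compressed length: 18

18


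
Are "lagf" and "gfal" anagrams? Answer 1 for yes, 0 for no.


Strings: "lagf", "gfal"
Sorted first:  afgl
Sorted second: afgl
Sorted forms match => anagrams

1


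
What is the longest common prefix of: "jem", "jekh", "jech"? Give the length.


Words: jem, jekh, jech
  Position 0: all 'j' => match
  Position 1: all 'e' => match
  Position 2: ('m', 'k', 'c') => mismatch, stop
LCP = "je" (length 2)

2


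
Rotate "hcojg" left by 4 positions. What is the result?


Input: "hcojg", rotate left by 4
First 4 characters: "hcoj"
Remaining characters: "g"
Concatenate remaining + first: "g" + "hcoj" = "ghcoj"

ghcoj


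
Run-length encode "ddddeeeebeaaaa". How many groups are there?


Input: ddddeeeebeaaaa
Scanning for consecutive runs:
  Group 1: 'd' x 4 (positions 0-3)
  Group 2: 'e' x 4 (positions 4-7)
  Group 3: 'b' x 1 (positions 8-8)
  Group 4: 'e' x 1 (positions 9-9)
  Group 5: 'a' x 4 (positions 10-13)
Total groups: 5

5


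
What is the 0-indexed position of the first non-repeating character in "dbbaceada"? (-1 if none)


Input: dbbaceada
Character frequencies:
  'a': 3
  'b': 2
  'c': 1
  'd': 2
  'e': 1
Scanning left to right for freq == 1:
  Position 0 ('d'): freq=2, skip
  Position 1 ('b'): freq=2, skip
  Position 2 ('b'): freq=2, skip
  Position 3 ('a'): freq=3, skip
  Position 4 ('c'): unique! => answer = 4

4


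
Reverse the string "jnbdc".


Input: jnbdc
Reading characters right to left:
  Position 4: 'c'
  Position 3: 'd'
  Position 2: 'b'
  Position 1: 'n'
  Position 0: 'j'
Reversed: cdbnj

cdbnj


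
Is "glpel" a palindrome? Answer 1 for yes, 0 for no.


Input: glpel
Reversed: leplg
  Compare pos 0 ('g') with pos 4 ('l'): MISMATCH
  Compare pos 1 ('l') with pos 3 ('e'): MISMATCH
Result: not a palindrome

0


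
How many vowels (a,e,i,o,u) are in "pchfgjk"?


Input: pchfgjk
Checking each character:
  'p' at position 0: consonant
  'c' at position 1: consonant
  'h' at position 2: consonant
  'f' at position 3: consonant
  'g' at position 4: consonant
  'j' at position 5: consonant
  'k' at position 6: consonant
Total vowels: 0

0


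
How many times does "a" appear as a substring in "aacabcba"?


Searching for "a" in "aacabcba"
Scanning each position:
  Position 0: "a" => MATCH
  Position 1: "a" => MATCH
  Position 2: "c" => no
  Position 3: "a" => MATCH
  Position 4: "b" => no
  Position 5: "c" => no
  Position 6: "b" => no
  Position 7: "a" => MATCH
Total occurrences: 4

4
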